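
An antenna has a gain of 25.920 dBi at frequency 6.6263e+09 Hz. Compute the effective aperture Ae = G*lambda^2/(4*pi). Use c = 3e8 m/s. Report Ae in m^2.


lambda = c / f = 3.0000e+08 / 6.6263e+09 = 0.04527413 m
G_linear = 10^(25.920/10) = 390.8409
Ae = G_linear * lambda^2 / (4*pi) = 390.8409 * 0.04527413^2 / (4*pi) = 0.06375 m^2

0.06375 m^2


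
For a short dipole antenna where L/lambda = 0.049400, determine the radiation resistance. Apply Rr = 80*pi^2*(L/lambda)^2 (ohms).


Rr = 80 * pi^2 * (0.049400)^2 = 80 * 9.869604 * 2.440360e-03 = 1.927 ohm

1.927 ohm


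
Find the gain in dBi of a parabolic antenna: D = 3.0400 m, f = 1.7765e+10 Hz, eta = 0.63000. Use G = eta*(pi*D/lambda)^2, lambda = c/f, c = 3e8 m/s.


lambda = c / f = 3.0000e+08 / 1.7765e+10 = 0.01688714 m
G_linear = 0.63000 * (pi * 3.0400 / 0.01688714)^2 = 201500.1
G_dBi = 10 * log10(201500.1) = 53.04 dBi

53.04 dBi


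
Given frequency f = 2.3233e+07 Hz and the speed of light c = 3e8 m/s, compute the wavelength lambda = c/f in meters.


lambda = c / f = 3.0000e+08 / 2.3233e+07 = 12.91 m

12.91 m


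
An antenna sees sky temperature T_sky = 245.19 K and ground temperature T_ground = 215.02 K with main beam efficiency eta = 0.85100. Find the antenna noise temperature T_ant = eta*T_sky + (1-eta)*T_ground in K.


T_ant = 0.85100 * 245.19 + (1 - 0.85100) * 215.02 = 240.7 K

240.7 K


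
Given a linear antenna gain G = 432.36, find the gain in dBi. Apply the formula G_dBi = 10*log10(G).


G_dBi = 10 * log10(432.36) = 26.36 dBi

26.36 dBi


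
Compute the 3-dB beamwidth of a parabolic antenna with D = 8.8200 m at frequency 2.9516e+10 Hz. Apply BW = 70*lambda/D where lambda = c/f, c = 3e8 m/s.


lambda = c / f = 3.0000e+08 / 2.9516e+10 = 0.01016398 m
BW = 70 * 0.01016398 / 8.8200 = 0.08067 deg

0.08067 deg


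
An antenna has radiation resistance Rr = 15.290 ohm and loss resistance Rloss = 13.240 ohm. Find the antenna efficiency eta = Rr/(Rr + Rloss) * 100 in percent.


eta = 15.290 / (15.290 + 13.240) * 100 = 53.59%

53.59%


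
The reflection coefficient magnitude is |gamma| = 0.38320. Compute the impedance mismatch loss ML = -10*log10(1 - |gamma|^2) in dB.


ML = -10 * log10(1 - 0.38320^2) = -10 * log10(0.85315776) = 0.6897 dB

0.6897 dB


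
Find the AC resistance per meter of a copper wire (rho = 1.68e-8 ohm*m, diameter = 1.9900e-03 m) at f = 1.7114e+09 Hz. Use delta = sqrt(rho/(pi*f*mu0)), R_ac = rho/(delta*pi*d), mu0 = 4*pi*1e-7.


delta = sqrt(1.68e-8 / (pi * 1.7114e+09 * 4*pi*1e-7)) = 1.576881e-06 m
R_ac = 1.68e-8 / (1.576881e-06 * pi * 1.9900e-03) = 1.704 ohm/m

1.704 ohm/m


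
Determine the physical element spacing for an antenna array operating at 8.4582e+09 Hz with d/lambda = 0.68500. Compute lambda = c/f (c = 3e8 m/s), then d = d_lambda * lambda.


lambda = c / f = 3.0000e+08 / 8.4582e+09 = 0.03546854 m
d = 0.68500 * 0.03546854 = 0.02430 m

0.02430 m


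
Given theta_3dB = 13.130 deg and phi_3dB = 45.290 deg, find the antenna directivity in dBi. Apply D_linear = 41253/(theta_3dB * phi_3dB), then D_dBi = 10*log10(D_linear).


D_linear = 41253 / (13.130 * 45.290) = 69.37268
D_dBi = 10 * log10(69.37268) = 18.41 dBi

18.41 dBi


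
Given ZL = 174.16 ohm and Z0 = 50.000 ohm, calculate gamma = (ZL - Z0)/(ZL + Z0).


gamma = (174.16 - 50.000) / (174.16 + 50.000) = 0.5539

0.5539


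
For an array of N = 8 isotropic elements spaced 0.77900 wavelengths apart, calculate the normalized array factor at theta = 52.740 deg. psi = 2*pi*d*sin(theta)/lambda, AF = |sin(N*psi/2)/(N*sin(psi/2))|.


psi = 2*pi*0.77900*sin(52.740 deg) = 3.895595 rad
AF = |sin(8*3.895595/2) / (8*sin(3.895595/2))| = 0.01684

0.01684


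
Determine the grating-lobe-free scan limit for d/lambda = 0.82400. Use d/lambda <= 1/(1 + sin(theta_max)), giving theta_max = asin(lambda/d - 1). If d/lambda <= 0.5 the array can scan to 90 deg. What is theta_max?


lambda/d - 1 = 1/0.82400 - 1 = 0.2135922
theta_max = asin(0.2135922) = 12.33 deg

12.33 deg


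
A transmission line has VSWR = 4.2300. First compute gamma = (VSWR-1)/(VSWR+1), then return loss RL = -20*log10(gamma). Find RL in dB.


gamma = (4.2300 - 1) / (4.2300 + 1) = 0.6175908
RL = -20 * log10(0.6175908) = 4.186 dB

4.186 dB


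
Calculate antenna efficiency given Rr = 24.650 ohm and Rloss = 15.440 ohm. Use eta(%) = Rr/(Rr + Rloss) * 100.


eta = 24.650 / (24.650 + 15.440) * 100 = 61.49%

61.49%


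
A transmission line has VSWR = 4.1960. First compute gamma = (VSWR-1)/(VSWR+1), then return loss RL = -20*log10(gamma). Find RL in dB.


gamma = (4.1960 - 1) / (4.1960 + 1) = 0.6150885
RL = -20 * log10(0.6150885) = 4.221 dB

4.221 dB


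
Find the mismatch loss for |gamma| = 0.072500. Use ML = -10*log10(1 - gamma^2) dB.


ML = -10 * log10(1 - 0.072500^2) = -10 * log10(0.99474375) = 0.02289 dB

0.02289 dB


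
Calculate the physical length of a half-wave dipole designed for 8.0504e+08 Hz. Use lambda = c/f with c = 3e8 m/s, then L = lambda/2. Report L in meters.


lambda = c / f = 3.0000e+08 / 8.0504e+08 = 0.3726523 m
L = lambda / 2 = 0.3726523 / 2 = 0.1863 m

0.1863 m


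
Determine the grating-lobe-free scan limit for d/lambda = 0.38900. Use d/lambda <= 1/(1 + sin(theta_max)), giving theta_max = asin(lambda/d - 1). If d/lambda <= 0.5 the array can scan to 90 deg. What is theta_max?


lambda/d - 1 = 1/0.38900 - 1 = 1.570694 >= 1
d/lambda <= 0.5, so the array can scan to endfire without grating lobes: theta_max = 90 deg

90 deg


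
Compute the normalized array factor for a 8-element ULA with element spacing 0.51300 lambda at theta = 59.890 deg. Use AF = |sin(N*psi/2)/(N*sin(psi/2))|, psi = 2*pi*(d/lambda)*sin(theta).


psi = 2*pi*0.51300*sin(59.890 deg) = 2.788338 rad
AF = |sin(8*2.788338/2) / (8*sin(2.788338/2))| = 0.1254

0.1254


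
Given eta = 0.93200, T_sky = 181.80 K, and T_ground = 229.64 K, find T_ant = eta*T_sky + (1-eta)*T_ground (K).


T_ant = 0.93200 * 181.80 + (1 - 0.93200) * 229.64 = 185.1 K

185.1 K


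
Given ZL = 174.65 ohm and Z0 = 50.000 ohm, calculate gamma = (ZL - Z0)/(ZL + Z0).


gamma = (174.65 - 50.000) / (174.65 + 50.000) = 0.5549

0.5549


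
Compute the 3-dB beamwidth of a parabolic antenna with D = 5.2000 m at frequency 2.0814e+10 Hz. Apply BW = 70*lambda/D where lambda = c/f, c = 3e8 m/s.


lambda = c / f = 3.0000e+08 / 2.0814e+10 = 0.01441338 m
BW = 70 * 0.01441338 / 5.2000 = 0.1940 deg

0.1940 deg


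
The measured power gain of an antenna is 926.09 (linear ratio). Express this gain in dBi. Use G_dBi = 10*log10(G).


G_dBi = 10 * log10(926.09) = 29.67 dBi

29.67 dBi


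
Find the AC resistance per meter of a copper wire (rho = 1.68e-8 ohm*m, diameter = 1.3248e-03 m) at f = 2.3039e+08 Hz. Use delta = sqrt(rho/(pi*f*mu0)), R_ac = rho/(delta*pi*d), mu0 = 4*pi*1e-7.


delta = sqrt(1.68e-8 / (pi * 2.3039e+08 * 4*pi*1e-7)) = 4.297768e-06 m
R_ac = 1.68e-8 / (4.297768e-06 * pi * 1.3248e-03) = 0.9392 ohm/m

0.9392 ohm/m


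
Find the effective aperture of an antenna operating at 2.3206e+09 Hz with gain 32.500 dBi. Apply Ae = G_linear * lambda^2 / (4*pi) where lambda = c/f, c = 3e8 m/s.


lambda = c / f = 3.0000e+08 / 2.3206e+09 = 0.1292769 m
G_linear = 10^(32.500/10) = 1778.279
Ae = G_linear * lambda^2 / (4*pi) = 1778.279 * 0.1292769^2 / (4*pi) = 2.365 m^2

2.365 m^2


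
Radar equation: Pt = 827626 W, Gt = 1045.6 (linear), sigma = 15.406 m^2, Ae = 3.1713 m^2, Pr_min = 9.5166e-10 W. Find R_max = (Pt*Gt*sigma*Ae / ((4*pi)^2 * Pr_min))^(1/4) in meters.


R^4 = 827626*1045.6*15.406*3.1713 / ((4*pi)^2 * 9.5166e-10) = 2.813360e+17
R_max = 2.813360e+17^0.25 = 23031 m

23031 m


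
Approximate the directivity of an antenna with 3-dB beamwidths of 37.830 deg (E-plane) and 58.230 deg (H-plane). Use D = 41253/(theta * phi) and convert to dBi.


D_linear = 41253 / (37.830 * 58.230) = 18.72718
D_dBi = 10 * log10(18.72718) = 12.72 dBi

12.72 dBi


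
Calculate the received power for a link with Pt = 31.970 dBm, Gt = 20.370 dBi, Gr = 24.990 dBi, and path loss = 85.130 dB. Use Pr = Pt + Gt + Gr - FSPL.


Pr = 31.970 + 20.370 + 24.990 - 85.130 = -7.80 dBm

-7.80 dBm


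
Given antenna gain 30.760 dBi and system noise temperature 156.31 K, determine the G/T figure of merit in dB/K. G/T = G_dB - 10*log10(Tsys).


G/T = 30.760 - 10*log10(156.31) = 30.760 - 21.93987 = 8.820 dB/K

8.820 dB/K


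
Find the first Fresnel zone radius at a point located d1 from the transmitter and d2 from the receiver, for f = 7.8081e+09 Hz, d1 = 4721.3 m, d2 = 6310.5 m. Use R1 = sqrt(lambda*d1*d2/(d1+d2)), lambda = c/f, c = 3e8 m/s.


lambda = c / f = 3.0000e+08 / 7.8081e+09 = 0.03842164 m
R1 = sqrt(0.03842164 * 4721.3 * 6310.5 / (4721.3 + 6310.5)) = 10.19 m

10.19 m


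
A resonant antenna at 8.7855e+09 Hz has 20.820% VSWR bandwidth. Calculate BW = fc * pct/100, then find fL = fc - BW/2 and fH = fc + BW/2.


BW = 8.7855e+09 * 20.820/100 = 1.829141e+09 Hz
fL = 8.7855e+09 - 1.829141e+09/2 = 7.871e+09 Hz
fH = 8.7855e+09 + 1.829141e+09/2 = 9.700e+09 Hz

BW=1.829e+09 Hz, fL=7.871e+09 Hz, fH=9.700e+09 Hz


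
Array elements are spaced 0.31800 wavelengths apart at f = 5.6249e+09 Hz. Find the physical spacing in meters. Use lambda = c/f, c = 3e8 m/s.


lambda = c / f = 3.0000e+08 / 5.6249e+09 = 0.05333428 m
d = 0.31800 * 0.05333428 = 0.01696 m

0.01696 m


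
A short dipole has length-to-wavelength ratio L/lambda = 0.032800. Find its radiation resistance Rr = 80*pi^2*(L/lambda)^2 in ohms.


Rr = 80 * pi^2 * (0.032800)^2 = 80 * 9.869604 * 1.075840e-03 = 0.8494 ohm

0.8494 ohm


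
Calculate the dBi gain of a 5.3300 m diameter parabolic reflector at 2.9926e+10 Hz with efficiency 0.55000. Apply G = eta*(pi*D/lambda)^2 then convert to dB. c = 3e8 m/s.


lambda = c / f = 3.0000e+08 / 2.9926e+10 = 0.01002473 m
G_linear = 0.55000 * (pi * 5.3300 / 0.01002473)^2 = 1.534516e+06
G_dBi = 10 * log10(1.534516e+06) = 61.86 dBi

61.86 dBi


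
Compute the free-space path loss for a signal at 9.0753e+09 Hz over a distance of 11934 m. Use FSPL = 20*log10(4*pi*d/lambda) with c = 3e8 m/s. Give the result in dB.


lambda = c / f = 3.0000e+08 / 9.0753e+09 = 0.03305676 m
FSPL = 20 * log10(4*pi*11934/0.03305676) = 133.1 dB

133.1 dB


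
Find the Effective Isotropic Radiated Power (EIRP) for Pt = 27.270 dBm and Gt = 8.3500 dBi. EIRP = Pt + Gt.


EIRP = Pt + Gt = 27.270 + 8.3500 = 35.62 dBm

35.62 dBm


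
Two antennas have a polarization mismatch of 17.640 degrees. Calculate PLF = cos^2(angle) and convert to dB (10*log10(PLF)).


PLF_linear = cos^2(17.640 deg) = 0.9081696
PLF_dB = 10 * log10(0.9081696) = -0.4183 dB

-0.4183 dB


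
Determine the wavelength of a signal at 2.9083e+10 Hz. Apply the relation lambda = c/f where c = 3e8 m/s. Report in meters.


lambda = c / f = 3.0000e+08 / 2.9083e+10 = 0.01032 m

0.01032 m


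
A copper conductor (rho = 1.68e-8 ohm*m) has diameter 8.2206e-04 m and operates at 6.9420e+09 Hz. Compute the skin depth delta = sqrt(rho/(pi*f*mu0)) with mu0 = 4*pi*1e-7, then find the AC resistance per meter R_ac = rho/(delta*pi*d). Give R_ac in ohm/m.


delta = sqrt(1.68e-8 / (pi * 6.9420e+09 * 4*pi*1e-7)) = 7.829472e-07 m
R_ac = 1.68e-8 / (7.829472e-07 * pi * 8.2206e-04) = 8.309 ohm/m

8.309 ohm/m


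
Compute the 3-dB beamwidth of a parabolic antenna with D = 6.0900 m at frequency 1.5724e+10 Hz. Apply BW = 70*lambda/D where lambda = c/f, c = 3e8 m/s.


lambda = c / f = 3.0000e+08 / 1.5724e+10 = 0.01907911 m
BW = 70 * 0.01907911 / 6.0900 = 0.2193 deg

0.2193 deg


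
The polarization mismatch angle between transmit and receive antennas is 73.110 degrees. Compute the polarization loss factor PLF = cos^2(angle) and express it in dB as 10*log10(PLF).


PLF_linear = cos^2(73.110 deg) = 0.08441070
PLF_dB = 10 * log10(0.08441070) = -10.74 dB

-10.74 dB


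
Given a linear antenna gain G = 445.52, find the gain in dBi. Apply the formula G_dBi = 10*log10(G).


G_dBi = 10 * log10(445.52) = 26.49 dBi

26.49 dBi


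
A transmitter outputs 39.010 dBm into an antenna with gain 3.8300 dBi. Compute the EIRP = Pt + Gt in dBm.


EIRP = Pt + Gt = 39.010 + 3.8300 = 42.84 dBm

42.84 dBm


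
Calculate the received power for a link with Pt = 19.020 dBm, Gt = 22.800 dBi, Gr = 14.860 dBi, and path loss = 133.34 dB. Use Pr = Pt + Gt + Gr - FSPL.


Pr = 19.020 + 22.800 + 14.860 - 133.34 = -76.66 dBm

-76.66 dBm


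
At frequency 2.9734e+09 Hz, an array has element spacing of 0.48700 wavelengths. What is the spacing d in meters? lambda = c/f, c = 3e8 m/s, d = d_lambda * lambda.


lambda = c / f = 3.0000e+08 / 2.9734e+09 = 0.1008946 m
d = 0.48700 * 0.1008946 = 0.04914 m

0.04914 m


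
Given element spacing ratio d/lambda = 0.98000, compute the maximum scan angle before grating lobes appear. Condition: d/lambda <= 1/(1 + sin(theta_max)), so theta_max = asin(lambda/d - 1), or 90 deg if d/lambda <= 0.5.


lambda/d - 1 = 1/0.98000 - 1 = 0.02040816
theta_max = asin(0.02040816) = 1.169 deg

1.169 deg


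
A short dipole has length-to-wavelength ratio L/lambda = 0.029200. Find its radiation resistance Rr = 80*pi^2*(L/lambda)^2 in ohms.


Rr = 80 * pi^2 * (0.029200)^2 = 80 * 9.869604 * 8.526400e-04 = 0.6732 ohm

0.6732 ohm


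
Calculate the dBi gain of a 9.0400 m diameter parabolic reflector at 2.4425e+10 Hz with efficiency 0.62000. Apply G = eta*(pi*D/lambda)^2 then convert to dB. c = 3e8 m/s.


lambda = c / f = 3.0000e+08 / 2.4425e+10 = 0.01228250 m
G_linear = 0.62000 * (pi * 9.0400 / 0.01228250)^2 = 3.314780e+06
G_dBi = 10 * log10(3.314780e+06) = 65.20 dBi

65.20 dBi


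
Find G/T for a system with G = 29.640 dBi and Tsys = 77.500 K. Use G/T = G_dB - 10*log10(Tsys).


G/T = 29.640 - 10*log10(77.500) = 29.640 - 18.89302 = 10.75 dB/K

10.75 dB/K


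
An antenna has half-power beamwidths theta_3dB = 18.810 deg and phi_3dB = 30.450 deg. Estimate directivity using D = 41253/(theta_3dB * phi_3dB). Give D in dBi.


D_linear = 41253 / (18.810 * 30.450) = 72.02437
D_dBi = 10 * log10(72.02437) = 18.57 dBi

18.57 dBi


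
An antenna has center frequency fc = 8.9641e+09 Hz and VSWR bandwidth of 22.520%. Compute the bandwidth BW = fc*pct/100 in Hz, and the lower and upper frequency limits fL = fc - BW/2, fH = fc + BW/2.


BW = 8.9641e+09 * 22.520/100 = 2.018715e+09 Hz
fL = 8.9641e+09 - 2.018715e+09/2 = 7.955e+09 Hz
fH = 8.9641e+09 + 2.018715e+09/2 = 9.973e+09 Hz

BW=2.019e+09 Hz, fL=7.955e+09 Hz, fH=9.973e+09 Hz


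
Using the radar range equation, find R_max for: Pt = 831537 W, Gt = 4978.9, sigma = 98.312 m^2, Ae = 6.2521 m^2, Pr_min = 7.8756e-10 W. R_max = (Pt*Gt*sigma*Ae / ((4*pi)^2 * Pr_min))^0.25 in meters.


R^4 = 831537*4978.9*98.312*6.2521 / ((4*pi)^2 * 7.8756e-10) = 2.046181e+19
R_max = 2.046181e+19^0.25 = 67257 m

67257 m


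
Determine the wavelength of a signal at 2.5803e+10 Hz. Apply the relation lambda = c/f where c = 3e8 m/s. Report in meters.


lambda = c / f = 3.0000e+08 / 2.5803e+10 = 0.01163 m

0.01163 m


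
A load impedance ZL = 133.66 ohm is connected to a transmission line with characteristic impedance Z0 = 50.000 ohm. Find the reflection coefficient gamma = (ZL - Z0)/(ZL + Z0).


gamma = (133.66 - 50.000) / (133.66 + 50.000) = 0.4555

0.4555


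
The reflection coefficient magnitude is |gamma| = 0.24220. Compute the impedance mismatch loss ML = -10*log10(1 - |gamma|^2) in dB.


ML = -10 * log10(1 - 0.24220^2) = -10 * log10(0.94133916) = 0.2625 dB

0.2625 dB


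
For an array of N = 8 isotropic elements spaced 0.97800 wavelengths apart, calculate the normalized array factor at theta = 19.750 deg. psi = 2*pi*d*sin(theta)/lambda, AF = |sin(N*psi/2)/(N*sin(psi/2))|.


psi = 2*pi*0.97800*sin(19.750 deg) = 2.076483 rad
AF = |sin(8*2.076483/2) / (8*sin(2.076483/2))| = 0.1305

0.1305


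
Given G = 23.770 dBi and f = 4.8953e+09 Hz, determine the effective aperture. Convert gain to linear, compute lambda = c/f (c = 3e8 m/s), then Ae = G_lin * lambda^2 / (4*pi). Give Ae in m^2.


lambda = c / f = 3.0000e+08 / 4.8953e+09 = 0.06128327 m
G_linear = 10^(23.770/10) = 238.2319
Ae = G_linear * lambda^2 / (4*pi) = 238.2319 * 0.06128327^2 / (4*pi) = 0.07120 m^2

0.07120 m^2


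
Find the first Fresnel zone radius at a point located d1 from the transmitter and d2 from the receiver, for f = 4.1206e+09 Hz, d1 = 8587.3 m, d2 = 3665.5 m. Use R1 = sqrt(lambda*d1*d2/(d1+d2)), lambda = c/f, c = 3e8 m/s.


lambda = c / f = 3.0000e+08 / 4.1206e+09 = 0.07280493 m
R1 = sqrt(0.07280493 * 8587.3 * 3665.5 / (8587.3 + 3665.5)) = 13.68 m

13.68 m


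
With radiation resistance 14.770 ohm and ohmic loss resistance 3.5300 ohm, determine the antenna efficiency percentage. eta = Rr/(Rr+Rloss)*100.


eta = 14.770 / (14.770 + 3.5300) * 100 = 80.71%

80.71%


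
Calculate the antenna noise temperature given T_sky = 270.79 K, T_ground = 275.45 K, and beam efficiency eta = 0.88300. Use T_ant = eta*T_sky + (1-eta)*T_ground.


T_ant = 0.88300 * 270.79 + (1 - 0.88300) * 275.45 = 271.3 K

271.3 K


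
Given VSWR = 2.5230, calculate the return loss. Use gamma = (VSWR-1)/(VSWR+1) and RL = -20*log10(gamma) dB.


gamma = (2.5230 - 1) / (2.5230 + 1) = 0.4323020
RL = -20 * log10(0.4323020) = 7.284 dB

7.284 dB


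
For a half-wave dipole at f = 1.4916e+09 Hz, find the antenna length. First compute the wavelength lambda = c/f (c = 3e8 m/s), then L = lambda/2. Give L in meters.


lambda = c / f = 3.0000e+08 / 1.4916e+09 = 0.2011263 m
L = lambda / 2 = 0.2011263 / 2 = 0.1006 m

0.1006 m


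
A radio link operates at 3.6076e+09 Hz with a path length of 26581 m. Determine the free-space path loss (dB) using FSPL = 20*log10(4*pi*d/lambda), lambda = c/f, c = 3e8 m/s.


lambda = c / f = 3.0000e+08 / 3.6076e+09 = 0.08315778 m
FSPL = 20 * log10(4*pi*26581/0.08315778) = 132.1 dB

132.1 dB


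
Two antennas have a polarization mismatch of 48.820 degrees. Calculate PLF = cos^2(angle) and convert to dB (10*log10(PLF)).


PLF_linear = cos^2(48.820 deg) = 0.4335258
PLF_dB = 10 * log10(0.4335258) = -3.630 dB

-3.630 dB


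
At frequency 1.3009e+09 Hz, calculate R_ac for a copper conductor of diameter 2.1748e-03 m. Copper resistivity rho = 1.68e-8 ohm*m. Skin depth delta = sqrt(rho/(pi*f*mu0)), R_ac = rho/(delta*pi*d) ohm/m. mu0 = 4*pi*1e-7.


delta = sqrt(1.68e-8 / (pi * 1.3009e+09 * 4*pi*1e-7)) = 1.808643e-06 m
R_ac = 1.68e-8 / (1.808643e-06 * pi * 2.1748e-03) = 1.360 ohm/m

1.360 ohm/m


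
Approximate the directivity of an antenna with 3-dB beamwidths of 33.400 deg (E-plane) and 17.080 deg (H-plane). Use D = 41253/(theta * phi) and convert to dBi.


D_linear = 41253 / (33.400 * 17.080) = 72.31380
D_dBi = 10 * log10(72.31380) = 18.59 dBi

18.59 dBi


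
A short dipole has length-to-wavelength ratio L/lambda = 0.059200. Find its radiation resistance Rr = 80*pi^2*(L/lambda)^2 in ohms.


Rr = 80 * pi^2 * (0.059200)^2 = 80 * 9.869604 * 3.504640e-03 = 2.767 ohm

2.767 ohm


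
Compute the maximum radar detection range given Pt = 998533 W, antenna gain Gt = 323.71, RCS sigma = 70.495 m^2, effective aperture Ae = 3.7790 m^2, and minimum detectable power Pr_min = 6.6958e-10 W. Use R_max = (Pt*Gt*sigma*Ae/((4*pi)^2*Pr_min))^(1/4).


R^4 = 998533*323.71*70.495*3.7790 / ((4*pi)^2 * 6.6958e-10) = 8.143883e+17
R_max = 8.143883e+17^0.25 = 30041 m

30041 m


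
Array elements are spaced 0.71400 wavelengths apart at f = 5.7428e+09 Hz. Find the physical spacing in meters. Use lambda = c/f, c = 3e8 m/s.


lambda = c / f = 3.0000e+08 / 5.7428e+09 = 0.05223933 m
d = 0.71400 * 0.05223933 = 0.03730 m

0.03730 m


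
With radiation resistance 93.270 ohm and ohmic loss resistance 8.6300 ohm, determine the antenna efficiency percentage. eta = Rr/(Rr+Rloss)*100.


eta = 93.270 / (93.270 + 8.6300) * 100 = 91.53%

91.53%


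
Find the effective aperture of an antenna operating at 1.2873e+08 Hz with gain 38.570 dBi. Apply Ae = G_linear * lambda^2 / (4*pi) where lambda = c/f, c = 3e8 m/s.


lambda = c / f = 3.0000e+08 / 1.2873e+08 = 2.330459 m
G_linear = 10^(38.570/10) = 7194.490
Ae = G_linear * lambda^2 / (4*pi) = 7194.490 * 2.330459^2 / (4*pi) = 3109 m^2

3109 m^2


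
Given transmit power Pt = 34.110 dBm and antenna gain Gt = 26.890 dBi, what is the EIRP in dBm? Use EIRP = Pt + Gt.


EIRP = Pt + Gt = 34.110 + 26.890 = 61.00 dBm

61.00 dBm


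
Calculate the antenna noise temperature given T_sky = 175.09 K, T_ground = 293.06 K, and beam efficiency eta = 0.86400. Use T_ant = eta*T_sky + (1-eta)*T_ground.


T_ant = 0.86400 * 175.09 + (1 - 0.86400) * 293.06 = 191.1 K

191.1 K


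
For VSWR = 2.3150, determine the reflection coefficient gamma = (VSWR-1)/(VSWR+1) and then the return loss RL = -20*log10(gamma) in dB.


gamma = (2.3150 - 1) / (2.3150 + 1) = 0.3966817
RL = -20 * log10(0.3966817) = 8.031 dB

8.031 dB


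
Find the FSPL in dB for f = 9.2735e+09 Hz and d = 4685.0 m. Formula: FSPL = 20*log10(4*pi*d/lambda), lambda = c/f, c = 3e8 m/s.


lambda = c / f = 3.0000e+08 / 9.2735e+09 = 0.03235025 m
FSPL = 20 * log10(4*pi*4685.0/0.03235025) = 125.2 dB

125.2 dB


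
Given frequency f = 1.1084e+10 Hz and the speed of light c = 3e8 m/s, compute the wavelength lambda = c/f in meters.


lambda = c / f = 3.0000e+08 / 1.1084e+10 = 0.02707 m

0.02707 m


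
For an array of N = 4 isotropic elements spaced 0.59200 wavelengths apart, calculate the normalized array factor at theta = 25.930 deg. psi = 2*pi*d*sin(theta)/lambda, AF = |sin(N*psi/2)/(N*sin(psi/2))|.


psi = 2*pi*0.59200*sin(25.930 deg) = 1.626500 rad
AF = |sin(4*1.626500/2) / (4*sin(1.626500/2))| = 0.03826

0.03826


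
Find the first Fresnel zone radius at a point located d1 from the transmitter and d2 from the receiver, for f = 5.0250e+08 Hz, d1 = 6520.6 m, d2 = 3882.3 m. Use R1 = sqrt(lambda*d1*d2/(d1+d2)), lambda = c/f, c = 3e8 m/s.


lambda = c / f = 3.0000e+08 / 5.0250e+08 = 0.5970149 m
R1 = sqrt(0.5970149 * 6520.6 * 3882.3 / (6520.6 + 3882.3)) = 38.12 m

38.12 m


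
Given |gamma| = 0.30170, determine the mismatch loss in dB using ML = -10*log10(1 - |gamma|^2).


ML = -10 * log10(1 - 0.30170^2) = -10 * log10(0.90897711) = 0.4145 dB

0.4145 dB


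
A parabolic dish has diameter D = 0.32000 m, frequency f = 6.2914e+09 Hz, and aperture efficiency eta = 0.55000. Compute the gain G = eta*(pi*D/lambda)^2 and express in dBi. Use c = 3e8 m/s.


lambda = c / f = 3.0000e+08 / 6.2914e+09 = 0.04768414 m
G_linear = 0.55000 * (pi * 0.32000 / 0.04768414)^2 = 244.4638
G_dBi = 10 * log10(244.4638) = 23.88 dBi

23.88 dBi


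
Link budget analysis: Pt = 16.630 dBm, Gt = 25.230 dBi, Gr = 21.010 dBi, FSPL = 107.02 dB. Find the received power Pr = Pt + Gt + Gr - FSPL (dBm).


Pr = 16.630 + 25.230 + 21.010 - 107.02 = -44.15 dBm

-44.15 dBm


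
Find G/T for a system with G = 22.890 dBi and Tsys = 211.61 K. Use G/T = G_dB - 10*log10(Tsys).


G/T = 22.890 - 10*log10(211.61) = 22.890 - 23.25536 = -0.3654 dB/K

-0.3654 dB/K


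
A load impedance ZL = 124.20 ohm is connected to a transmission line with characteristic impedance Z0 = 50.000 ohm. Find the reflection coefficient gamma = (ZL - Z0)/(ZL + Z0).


gamma = (124.20 - 50.000) / (124.20 + 50.000) = 0.4259

0.4259


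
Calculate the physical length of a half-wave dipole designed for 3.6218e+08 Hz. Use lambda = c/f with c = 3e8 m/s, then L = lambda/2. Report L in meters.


lambda = c / f = 3.0000e+08 / 3.6218e+08 = 0.8283174 m
L = lambda / 2 = 0.8283174 / 2 = 0.4142 m

0.4142 m


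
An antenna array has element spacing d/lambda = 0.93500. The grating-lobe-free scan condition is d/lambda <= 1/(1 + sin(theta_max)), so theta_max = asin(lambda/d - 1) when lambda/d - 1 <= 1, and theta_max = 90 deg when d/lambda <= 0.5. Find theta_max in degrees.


lambda/d - 1 = 1/0.93500 - 1 = 0.06951872
theta_max = asin(0.06951872) = 3.986 deg

3.986 deg


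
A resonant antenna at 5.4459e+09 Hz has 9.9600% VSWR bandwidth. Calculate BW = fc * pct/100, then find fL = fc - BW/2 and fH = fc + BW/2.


BW = 5.4459e+09 * 9.9600/100 = 5.424116e+08 Hz
fL = 5.4459e+09 - 5.424116e+08/2 = 5.175e+09 Hz
fH = 5.4459e+09 + 5.424116e+08/2 = 5.717e+09 Hz

BW=5.424e+08 Hz, fL=5.175e+09 Hz, fH=5.717e+09 Hz


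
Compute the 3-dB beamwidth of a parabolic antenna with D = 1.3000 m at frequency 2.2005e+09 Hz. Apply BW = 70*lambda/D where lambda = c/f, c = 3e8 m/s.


lambda = c / f = 3.0000e+08 / 2.2005e+09 = 0.1363327 m
BW = 70 * 0.1363327 / 1.3000 = 7.341 deg

7.341 deg


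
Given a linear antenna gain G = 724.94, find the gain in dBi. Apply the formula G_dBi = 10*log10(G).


G_dBi = 10 * log10(724.94) = 28.60 dBi

28.60 dBi


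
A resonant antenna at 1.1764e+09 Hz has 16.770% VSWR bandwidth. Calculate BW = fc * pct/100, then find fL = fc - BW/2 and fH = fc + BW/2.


BW = 1.1764e+09 * 16.770/100 = 1.972823e+08 Hz
fL = 1.1764e+09 - 1.972823e+08/2 = 1.078e+09 Hz
fH = 1.1764e+09 + 1.972823e+08/2 = 1.275e+09 Hz

BW=1.973e+08 Hz, fL=1.078e+09 Hz, fH=1.275e+09 Hz


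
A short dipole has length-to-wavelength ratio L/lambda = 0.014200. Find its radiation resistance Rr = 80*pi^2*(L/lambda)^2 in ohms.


Rr = 80 * pi^2 * (0.014200)^2 = 80 * 9.869604 * 2.016400e-04 = 0.1592 ohm

0.1592 ohm


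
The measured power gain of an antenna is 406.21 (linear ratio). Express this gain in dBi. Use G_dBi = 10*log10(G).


G_dBi = 10 * log10(406.21) = 26.09 dBi

26.09 dBi


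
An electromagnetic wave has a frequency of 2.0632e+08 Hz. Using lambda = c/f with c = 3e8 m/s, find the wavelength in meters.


lambda = c / f = 3.0000e+08 / 2.0632e+08 = 1.454 m

1.454 m


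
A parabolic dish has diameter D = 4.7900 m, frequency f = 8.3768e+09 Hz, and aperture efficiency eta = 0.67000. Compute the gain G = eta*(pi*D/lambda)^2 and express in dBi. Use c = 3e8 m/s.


lambda = c / f = 3.0000e+08 / 8.3768e+09 = 0.03581320 m
G_linear = 0.67000 * (pi * 4.7900 / 0.03581320)^2 = 118293.1
G_dBi = 10 * log10(118293.1) = 50.73 dBi

50.73 dBi


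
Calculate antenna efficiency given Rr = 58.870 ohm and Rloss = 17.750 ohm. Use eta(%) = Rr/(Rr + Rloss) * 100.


eta = 58.870 / (58.870 + 17.750) * 100 = 76.83%

76.83%


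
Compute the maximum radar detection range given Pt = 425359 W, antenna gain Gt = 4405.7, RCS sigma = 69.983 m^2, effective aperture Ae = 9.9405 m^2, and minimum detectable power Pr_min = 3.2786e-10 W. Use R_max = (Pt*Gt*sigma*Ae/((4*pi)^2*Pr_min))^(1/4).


R^4 = 425359*4405.7*69.983*9.9405 / ((4*pi)^2 * 3.2786e-10) = 2.518043e+19
R_max = 2.518043e+19^0.25 = 70838 m

70838 m


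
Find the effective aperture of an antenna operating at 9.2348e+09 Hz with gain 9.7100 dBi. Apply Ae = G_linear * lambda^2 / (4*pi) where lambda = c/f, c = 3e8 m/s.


lambda = c / f = 3.0000e+08 / 9.2348e+09 = 0.03248581 m
G_linear = 10^(9.7100/10) = 9.354057
Ae = G_linear * lambda^2 / (4*pi) = 9.354057 * 0.03248581^2 / (4*pi) = 7.856e-04 m^2

7.856e-04 m^2


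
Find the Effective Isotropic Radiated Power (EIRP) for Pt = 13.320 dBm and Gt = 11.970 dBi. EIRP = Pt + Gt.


EIRP = Pt + Gt = 13.320 + 11.970 = 25.29 dBm

25.29 dBm


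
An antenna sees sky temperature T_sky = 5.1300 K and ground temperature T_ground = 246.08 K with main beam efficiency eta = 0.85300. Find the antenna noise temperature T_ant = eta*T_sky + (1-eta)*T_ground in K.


T_ant = 0.85300 * 5.1300 + (1 - 0.85300) * 246.08 = 40.55 K

40.55 K


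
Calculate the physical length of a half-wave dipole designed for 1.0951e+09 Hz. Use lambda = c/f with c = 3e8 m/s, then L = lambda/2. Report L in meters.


lambda = c / f = 3.0000e+08 / 1.0951e+09 = 0.2739476 m
L = lambda / 2 = 0.2739476 / 2 = 0.1370 m

0.1370 m


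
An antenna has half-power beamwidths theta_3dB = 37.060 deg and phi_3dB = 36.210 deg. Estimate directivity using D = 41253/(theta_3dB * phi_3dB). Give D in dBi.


D_linear = 41253 / (37.060 * 36.210) = 30.74126
D_dBi = 10 * log10(30.74126) = 14.88 dBi

14.88 dBi


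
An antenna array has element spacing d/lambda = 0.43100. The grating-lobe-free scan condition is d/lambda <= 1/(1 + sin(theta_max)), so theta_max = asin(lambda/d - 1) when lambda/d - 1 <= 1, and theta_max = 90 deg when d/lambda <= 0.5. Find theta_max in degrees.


lambda/d - 1 = 1/0.43100 - 1 = 1.320186 >= 1
d/lambda <= 0.5, so the array can scan to endfire without grating lobes: theta_max = 90 deg

90 deg


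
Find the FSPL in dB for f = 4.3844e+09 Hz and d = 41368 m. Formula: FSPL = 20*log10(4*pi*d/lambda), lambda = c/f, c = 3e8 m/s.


lambda = c / f = 3.0000e+08 / 4.3844e+09 = 0.06842441 m
FSPL = 20 * log10(4*pi*41368/0.06842441) = 137.6 dB

137.6 dB


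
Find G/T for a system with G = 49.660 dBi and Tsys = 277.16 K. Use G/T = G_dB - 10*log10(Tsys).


G/T = 49.660 - 10*log10(277.16) = 49.660 - 24.42731 = 25.23 dB/K

25.23 dB/K


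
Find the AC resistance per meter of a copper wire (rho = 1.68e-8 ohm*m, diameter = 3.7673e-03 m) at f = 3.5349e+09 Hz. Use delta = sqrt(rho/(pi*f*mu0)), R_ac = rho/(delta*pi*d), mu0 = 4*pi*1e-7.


delta = sqrt(1.68e-8 / (pi * 3.5349e+09 * 4*pi*1e-7)) = 1.097201e-06 m
R_ac = 1.68e-8 / (1.097201e-06 * pi * 3.7673e-03) = 1.294 ohm/m

1.294 ohm/m


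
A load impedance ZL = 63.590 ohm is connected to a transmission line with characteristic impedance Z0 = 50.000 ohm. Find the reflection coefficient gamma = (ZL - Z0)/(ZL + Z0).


gamma = (63.590 - 50.000) / (63.590 + 50.000) = 0.1196

0.1196


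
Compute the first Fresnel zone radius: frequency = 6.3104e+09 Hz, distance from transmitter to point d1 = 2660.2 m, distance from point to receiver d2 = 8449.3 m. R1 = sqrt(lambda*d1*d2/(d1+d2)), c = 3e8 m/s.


lambda = c / f = 3.0000e+08 / 6.3104e+09 = 0.04754057 m
R1 = sqrt(0.04754057 * 2660.2 * 8449.3 / (2660.2 + 8449.3)) = 9.807 m

9.807 m


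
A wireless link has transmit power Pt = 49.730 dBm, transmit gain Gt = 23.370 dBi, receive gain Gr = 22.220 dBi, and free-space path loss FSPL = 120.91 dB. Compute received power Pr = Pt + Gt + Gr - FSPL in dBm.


Pr = 49.730 + 23.370 + 22.220 - 120.91 = -25.59 dBm

-25.59 dBm


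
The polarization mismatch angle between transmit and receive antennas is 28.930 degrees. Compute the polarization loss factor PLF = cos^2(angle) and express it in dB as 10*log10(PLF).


PLF_linear = cos^2(28.930 deg) = 0.7659949
PLF_dB = 10 * log10(0.7659949) = -1.158 dB

-1.158 dB


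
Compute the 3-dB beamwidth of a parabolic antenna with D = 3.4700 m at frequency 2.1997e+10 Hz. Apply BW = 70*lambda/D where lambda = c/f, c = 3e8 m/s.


lambda = c / f = 3.0000e+08 / 2.1997e+10 = 0.01363822 m
BW = 70 * 0.01363822 / 3.4700 = 0.2751 deg

0.2751 deg


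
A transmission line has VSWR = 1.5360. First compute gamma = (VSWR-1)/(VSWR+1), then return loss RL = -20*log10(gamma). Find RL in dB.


gamma = (1.5360 - 1) / (1.5360 + 1) = 0.2113565
RL = -20 * log10(0.2113565) = 13.50 dB

13.50 dB


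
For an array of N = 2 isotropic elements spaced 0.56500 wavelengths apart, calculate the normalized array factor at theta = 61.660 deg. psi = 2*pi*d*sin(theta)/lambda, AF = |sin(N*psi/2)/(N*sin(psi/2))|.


psi = 2*pi*0.56500*sin(61.660 deg) = 3.124519 rad
AF = |sin(2*3.124519/2) / (2*sin(3.124519/2))| = 8.537e-03

8.537e-03


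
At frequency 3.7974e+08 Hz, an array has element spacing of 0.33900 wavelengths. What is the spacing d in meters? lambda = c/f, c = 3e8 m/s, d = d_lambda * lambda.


lambda = c / f = 3.0000e+08 / 3.7974e+08 = 0.7900142 m
d = 0.33900 * 0.7900142 = 0.2678 m

0.2678 m


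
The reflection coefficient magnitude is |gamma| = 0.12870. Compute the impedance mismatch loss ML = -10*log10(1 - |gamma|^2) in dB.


ML = -10 * log10(1 - 0.12870^2) = -10 * log10(0.98343631) = 0.07254 dB

0.07254 dB


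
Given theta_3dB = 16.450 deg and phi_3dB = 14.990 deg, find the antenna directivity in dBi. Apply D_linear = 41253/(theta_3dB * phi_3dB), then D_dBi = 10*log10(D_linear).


D_linear = 41253 / (16.450 * 14.990) = 167.2969
D_dBi = 10 * log10(167.2969) = 22.23 dBi

22.23 dBi


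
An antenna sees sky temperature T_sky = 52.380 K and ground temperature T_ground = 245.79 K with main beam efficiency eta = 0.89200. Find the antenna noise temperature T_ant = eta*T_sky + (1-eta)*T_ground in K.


T_ant = 0.89200 * 52.380 + (1 - 0.89200) * 245.79 = 73.27 K

73.27 K


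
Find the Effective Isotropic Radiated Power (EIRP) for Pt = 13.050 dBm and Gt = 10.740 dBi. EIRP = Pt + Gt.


EIRP = Pt + Gt = 13.050 + 10.740 = 23.79 dBm

23.79 dBm


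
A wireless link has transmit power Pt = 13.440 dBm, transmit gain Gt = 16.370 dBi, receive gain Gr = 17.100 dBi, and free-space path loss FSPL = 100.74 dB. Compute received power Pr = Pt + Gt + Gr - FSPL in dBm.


Pr = 13.440 + 16.370 + 17.100 - 100.74 = -53.83 dBm

-53.83 dBm


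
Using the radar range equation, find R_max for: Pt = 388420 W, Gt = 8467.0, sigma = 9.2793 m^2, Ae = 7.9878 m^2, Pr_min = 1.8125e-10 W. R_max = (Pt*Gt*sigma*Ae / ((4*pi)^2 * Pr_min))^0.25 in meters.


R^4 = 388420*8467.0*9.2793*7.9878 / ((4*pi)^2 * 1.8125e-10) = 8.516787e+18
R_max = 8.516787e+18^0.25 = 54022 m

54022 m


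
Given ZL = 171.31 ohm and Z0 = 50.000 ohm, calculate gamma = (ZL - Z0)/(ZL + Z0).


gamma = (171.31 - 50.000) / (171.31 + 50.000) = 0.5481

0.5481


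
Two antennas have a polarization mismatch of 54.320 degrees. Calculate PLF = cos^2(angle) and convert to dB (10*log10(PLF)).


PLF_linear = cos^2(54.320 deg) = 0.3401896
PLF_dB = 10 * log10(0.3401896) = -4.683 dB

-4.683 dB


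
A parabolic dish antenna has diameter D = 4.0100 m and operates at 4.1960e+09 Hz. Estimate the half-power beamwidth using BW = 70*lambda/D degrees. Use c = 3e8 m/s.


lambda = c / f = 3.0000e+08 / 4.1960e+09 = 0.07149666 m
BW = 70 * 0.07149666 / 4.0100 = 1.248 deg

1.248 deg


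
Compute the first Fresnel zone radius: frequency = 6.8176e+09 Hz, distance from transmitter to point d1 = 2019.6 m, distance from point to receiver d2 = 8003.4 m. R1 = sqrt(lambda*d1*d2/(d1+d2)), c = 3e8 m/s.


lambda = c / f = 3.0000e+08 / 6.8176e+09 = 0.04400375 m
R1 = sqrt(0.04400375 * 2019.6 * 8003.4 / (2019.6 + 8003.4)) = 8.424 m

8.424 m


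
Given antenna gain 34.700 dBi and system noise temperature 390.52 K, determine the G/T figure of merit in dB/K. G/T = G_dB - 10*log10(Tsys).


G/T = 34.700 - 10*log10(390.52) = 34.700 - 25.91643 = 8.784 dB/K

8.784 dB/K


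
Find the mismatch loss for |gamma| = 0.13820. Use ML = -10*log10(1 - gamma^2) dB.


ML = -10 * log10(1 - 0.13820^2) = -10 * log10(0.98090076) = 0.08375 dB

0.08375 dB


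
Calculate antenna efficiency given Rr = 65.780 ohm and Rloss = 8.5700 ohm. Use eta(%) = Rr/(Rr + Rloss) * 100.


eta = 65.780 / (65.780 + 8.5700) * 100 = 88.47%

88.47%


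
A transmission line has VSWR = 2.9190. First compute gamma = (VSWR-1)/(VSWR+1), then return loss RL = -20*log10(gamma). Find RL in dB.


gamma = (2.9190 - 1) / (2.9190 + 1) = 0.4896657
RL = -20 * log10(0.4896657) = 6.202 dB

6.202 dB


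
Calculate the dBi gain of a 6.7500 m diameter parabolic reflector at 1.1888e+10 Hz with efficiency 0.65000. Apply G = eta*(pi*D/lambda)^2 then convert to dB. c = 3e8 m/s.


lambda = c / f = 3.0000e+08 / 1.1888e+10 = 0.02523553 m
G_linear = 0.65000 * (pi * 6.7500 / 0.02523553)^2 = 458982.1
G_dBi = 10 * log10(458982.1) = 56.62 dBi

56.62 dBi


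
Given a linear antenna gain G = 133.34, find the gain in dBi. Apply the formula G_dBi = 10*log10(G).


G_dBi = 10 * log10(133.34) = 21.25 dBi

21.25 dBi


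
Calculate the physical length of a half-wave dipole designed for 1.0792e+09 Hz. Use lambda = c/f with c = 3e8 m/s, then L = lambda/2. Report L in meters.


lambda = c / f = 3.0000e+08 / 1.0792e+09 = 0.2779837 m
L = lambda / 2 = 0.2779837 / 2 = 0.1390 m

0.1390 m


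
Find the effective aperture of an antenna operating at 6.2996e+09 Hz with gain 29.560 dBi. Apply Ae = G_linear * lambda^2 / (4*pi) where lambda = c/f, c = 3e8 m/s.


lambda = c / f = 3.0000e+08 / 6.2996e+09 = 0.04762207 m
G_linear = 10^(29.560/10) = 903.6495
Ae = G_linear * lambda^2 / (4*pi) = 903.6495 * 0.04762207^2 / (4*pi) = 0.1631 m^2

0.1631 m^2


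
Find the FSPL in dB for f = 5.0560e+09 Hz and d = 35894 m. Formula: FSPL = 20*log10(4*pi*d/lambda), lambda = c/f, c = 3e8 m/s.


lambda = c / f = 3.0000e+08 / 5.0560e+09 = 0.05933544 m
FSPL = 20 * log10(4*pi*35894/0.05933544) = 137.6 dB

137.6 dB


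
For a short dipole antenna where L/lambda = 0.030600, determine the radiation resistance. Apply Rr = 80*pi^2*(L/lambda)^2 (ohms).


Rr = 80 * pi^2 * (0.030600)^2 = 80 * 9.869604 * 9.363600e-04 = 0.7393 ohm

0.7393 ohm


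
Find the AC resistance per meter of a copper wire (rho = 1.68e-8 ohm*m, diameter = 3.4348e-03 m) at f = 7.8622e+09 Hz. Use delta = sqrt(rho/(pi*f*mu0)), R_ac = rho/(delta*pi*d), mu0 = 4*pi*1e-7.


delta = sqrt(1.68e-8 / (pi * 7.8622e+09 * 4*pi*1e-7)) = 7.357033e-07 m
R_ac = 1.68e-8 / (7.357033e-07 * pi * 3.4348e-03) = 2.116 ohm/m

2.116 ohm/m


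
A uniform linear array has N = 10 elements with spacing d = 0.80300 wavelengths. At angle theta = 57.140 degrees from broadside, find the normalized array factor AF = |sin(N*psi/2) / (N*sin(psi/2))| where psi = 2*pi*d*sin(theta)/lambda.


psi = 2*pi*0.80300*sin(57.140 deg) = 4.238128 rad
AF = |sin(10*4.238128/2) / (10*sin(4.238128/2))| = 0.08410

0.08410


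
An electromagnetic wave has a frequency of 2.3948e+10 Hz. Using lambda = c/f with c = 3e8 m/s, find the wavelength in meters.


lambda = c / f = 3.0000e+08 / 2.3948e+10 = 0.01253 m

0.01253 m


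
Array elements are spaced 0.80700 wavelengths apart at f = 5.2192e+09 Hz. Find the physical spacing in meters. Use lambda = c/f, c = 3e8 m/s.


lambda = c / f = 3.0000e+08 / 5.2192e+09 = 0.05748007 m
d = 0.80700 * 0.05748007 = 0.04639 m

0.04639 m


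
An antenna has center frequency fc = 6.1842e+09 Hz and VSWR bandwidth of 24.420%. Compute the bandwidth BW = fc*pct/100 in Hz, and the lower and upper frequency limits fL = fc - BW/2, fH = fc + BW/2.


BW = 6.1842e+09 * 24.420/100 = 1.510182e+09 Hz
fL = 6.1842e+09 - 1.510182e+09/2 = 5.429e+09 Hz
fH = 6.1842e+09 + 1.510182e+09/2 = 6.939e+09 Hz

BW=1.510e+09 Hz, fL=5.429e+09 Hz, fH=6.939e+09 Hz


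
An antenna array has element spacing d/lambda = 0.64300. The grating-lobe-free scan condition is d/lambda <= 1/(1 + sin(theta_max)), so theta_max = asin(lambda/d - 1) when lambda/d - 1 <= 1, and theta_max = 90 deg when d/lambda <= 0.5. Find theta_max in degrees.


lambda/d - 1 = 1/0.64300 - 1 = 0.5552100
theta_max = asin(0.5552100) = 33.73 deg

33.73 deg


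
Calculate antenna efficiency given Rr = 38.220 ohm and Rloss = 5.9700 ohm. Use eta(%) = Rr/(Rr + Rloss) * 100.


eta = 38.220 / (38.220 + 5.9700) * 100 = 86.49%

86.49%


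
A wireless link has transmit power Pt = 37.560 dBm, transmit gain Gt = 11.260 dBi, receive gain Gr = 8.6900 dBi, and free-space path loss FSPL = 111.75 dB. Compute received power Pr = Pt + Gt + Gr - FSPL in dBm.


Pr = 37.560 + 11.260 + 8.6900 - 111.75 = -54.24 dBm

-54.24 dBm


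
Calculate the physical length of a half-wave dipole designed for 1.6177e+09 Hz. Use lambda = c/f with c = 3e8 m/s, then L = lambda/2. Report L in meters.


lambda = c / f = 3.0000e+08 / 1.6177e+09 = 0.1854485 m
L = lambda / 2 = 0.1854485 / 2 = 0.09272 m

0.09272 m


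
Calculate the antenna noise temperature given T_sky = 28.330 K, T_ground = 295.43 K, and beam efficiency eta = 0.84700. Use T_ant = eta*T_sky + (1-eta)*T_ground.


T_ant = 0.84700 * 28.330 + (1 - 0.84700) * 295.43 = 69.20 K

69.20 K


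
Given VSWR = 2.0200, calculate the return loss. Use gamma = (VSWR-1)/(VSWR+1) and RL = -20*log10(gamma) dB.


gamma = (2.0200 - 1) / (2.0200 + 1) = 0.3377483
RL = -20 * log10(0.3377483) = 9.428 dB

9.428 dB


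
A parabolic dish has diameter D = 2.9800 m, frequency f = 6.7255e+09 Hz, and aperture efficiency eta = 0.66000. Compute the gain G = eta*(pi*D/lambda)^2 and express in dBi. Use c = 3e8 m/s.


lambda = c / f = 3.0000e+08 / 6.7255e+09 = 0.04460635 m
G_linear = 0.66000 * (pi * 2.9800 / 0.04460635)^2 = 29072.53
G_dBi = 10 * log10(29072.53) = 44.63 dBi

44.63 dBi
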